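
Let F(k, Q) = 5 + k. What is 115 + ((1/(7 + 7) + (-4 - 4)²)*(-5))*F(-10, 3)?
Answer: 24035/14 ≈ 1716.8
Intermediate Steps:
115 + ((1/(7 + 7) + (-4 - 4)²)*(-5))*F(-10, 3) = 115 + ((1/(7 + 7) + (-4 - 4)²)*(-5))*(5 - 10) = 115 + ((1/14 + (-8)²)*(-5))*(-5) = 115 + ((1/14 + 64)*(-5))*(-5) = 115 + ((897/14)*(-5))*(-5) = 115 - 4485/14*(-5) = 115 + 22425/14 = 24035/14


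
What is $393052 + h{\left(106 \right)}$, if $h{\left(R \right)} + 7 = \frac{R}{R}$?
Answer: $393046$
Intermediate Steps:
$h{\left(R \right)} = -6$ ($h{\left(R \right)} = -7 + \frac{R}{R} = -7 + 1 = -6$)
$393052 + h{\left(106 \right)} = 393052 - 6 = 393046$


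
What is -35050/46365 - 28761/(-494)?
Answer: 263237813/4580862 ≈ 57.465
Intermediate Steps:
-35050/46365 - 28761/(-494) = -35050*1/46365 - 28761*(-1/494) = -7010/9273 + 28761/494 = 263237813/4580862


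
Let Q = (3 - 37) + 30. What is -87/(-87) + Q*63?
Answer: -251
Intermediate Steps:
Q = -4 (Q = -34 + 30 = -4)
-87/(-87) + Q*63 = -87/(-87) - 4*63 = -87*(-1/87) - 252 = 1 - 252 = -251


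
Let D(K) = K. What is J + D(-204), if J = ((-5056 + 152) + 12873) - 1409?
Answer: 6356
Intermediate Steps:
J = 6560 (J = (-4904 + 12873) - 1409 = 7969 - 1409 = 6560)
J + D(-204) = 6560 - 204 = 6356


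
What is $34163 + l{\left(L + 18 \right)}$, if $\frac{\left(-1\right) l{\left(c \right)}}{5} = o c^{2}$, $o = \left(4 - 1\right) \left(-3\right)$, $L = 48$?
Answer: $230183$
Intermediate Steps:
$o = -9$ ($o = 3 \left(-3\right) = -9$)
$l{\left(c \right)} = 45 c^{2}$ ($l{\left(c \right)} = - 5 \left(- 9 c^{2}\right) = 45 c^{2}$)
$34163 + l{\left(L + 18 \right)} = 34163 + 45 \left(48 + 18\right)^{2} = 34163 + 45 \cdot 66^{2} = 34163 + 45 \cdot 4356 = 34163 + 196020 = 230183$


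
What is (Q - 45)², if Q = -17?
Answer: 3844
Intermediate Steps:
(Q - 45)² = (-17 - 45)² = (-62)² = 3844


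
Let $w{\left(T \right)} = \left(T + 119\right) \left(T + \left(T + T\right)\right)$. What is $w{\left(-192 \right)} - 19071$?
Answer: $22977$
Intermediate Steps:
$w{\left(T \right)} = 3 T \left(119 + T\right)$ ($w{\left(T \right)} = \left(119 + T\right) \left(T + 2 T\right) = \left(119 + T\right) 3 T = 3 T \left(119 + T\right)$)
$w{\left(-192 \right)} - 19071 = 3 \left(-192\right) \left(119 - 192\right) - 19071 = 3 \left(-192\right) \left(-73\right) - 19071 = 42048 - 19071 = 22977$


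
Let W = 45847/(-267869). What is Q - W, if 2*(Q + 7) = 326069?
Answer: 87340118489/535738 ≈ 1.6303e+5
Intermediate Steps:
Q = 326055/2 (Q = -7 + (½)*326069 = -7 + 326069/2 = 326055/2 ≈ 1.6303e+5)
W = -45847/267869 (W = 45847*(-1/267869) = -45847/267869 ≈ -0.17115)
Q - W = 326055/2 - 1*(-45847/267869) = 326055/2 + 45847/267869 = 87340118489/535738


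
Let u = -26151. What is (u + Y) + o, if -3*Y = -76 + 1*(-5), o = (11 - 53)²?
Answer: -24360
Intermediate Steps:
o = 1764 (o = (-42)² = 1764)
Y = 27 (Y = -(-76 + 1*(-5))/3 = -(-76 - 5)/3 = -⅓*(-81) = 27)
(u + Y) + o = (-26151 + 27) + 1764 = -26124 + 1764 = -24360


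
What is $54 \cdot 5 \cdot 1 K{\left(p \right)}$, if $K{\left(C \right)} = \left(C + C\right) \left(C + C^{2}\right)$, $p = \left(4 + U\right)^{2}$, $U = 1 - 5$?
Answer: $0$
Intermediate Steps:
$U = -4$
$p = 0$ ($p = \left(4 - 4\right)^{2} = 0^{2} = 0$)
$K{\left(C \right)} = 2 C \left(C + C^{2}\right)$
$54 \cdot 5 \cdot 1 K{\left(p \right)} = 54 \cdot 5 \cdot 1 \cdot 2 \cdot 0^{2} \left(1 + 0\right) = 54 \cdot 5 \cdot 2 \cdot 0 \cdot 1 = 54 \cdot 5 \cdot 0 = 54 \cdot 0 = 0$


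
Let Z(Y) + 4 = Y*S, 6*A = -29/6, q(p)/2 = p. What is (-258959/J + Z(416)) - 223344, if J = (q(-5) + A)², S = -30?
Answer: -36021339652/151321 ≈ -2.3805e+5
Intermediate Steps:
q(p) = 2*p
A = -29/36 (A = (-29/6)/6 = ((⅙)*(-29))/6 = (⅙)*(-29/6) = -29/36 ≈ -0.80556)
Z(Y) = -4 - 30*Y (Z(Y) = -4 + Y*(-30) = -4 - 30*Y)
J = 151321/1296 (J = (2*(-5) - 29/36)² = (-10 - 29/36)² = (-389/36)² = 151321/1296 ≈ 116.76)
(-258959/J + Z(416)) - 223344 = (-258959/151321/1296 + (-4 - 30*416)) - 223344 = (-258959*1296/151321 + (-4 - 12480)) - 223344 = (-335610864/151321 - 12484) - 223344 = -2224702228/151321 - 223344 = -36021339652/151321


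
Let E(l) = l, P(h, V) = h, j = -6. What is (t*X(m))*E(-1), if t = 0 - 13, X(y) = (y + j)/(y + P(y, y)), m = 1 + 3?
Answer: -13/4 ≈ -3.2500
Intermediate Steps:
m = 4
X(y) = (-6 + y)/(2*y) (X(y) = (y - 6)/(y + y) = (-6 + y)/((2*y)) = (-6 + y)*(1/(2*y)) = (-6 + y)/(2*y))
t = -13
(t*X(m))*E(-1) = -13*(-6 + 4)/(2*4)*(-1) = -13*(-2)/(2*4)*(-1) = -13*(-1/4)*(-1) = (13/4)*(-1) = -13/4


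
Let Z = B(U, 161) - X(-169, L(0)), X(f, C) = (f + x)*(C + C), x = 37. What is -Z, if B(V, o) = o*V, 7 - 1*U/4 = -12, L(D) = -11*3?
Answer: -3524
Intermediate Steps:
L(D) = -33
U = 76 (U = 28 - 4*(-12) = 28 + 48 = 76)
X(f, C) = 2*C*(37 + f) (X(f, C) = (f + 37)*(C + C) = (37 + f)*(2*C) = 2*C*(37 + f))
B(V, o) = V*o
Z = 3524 (Z = 76*161 - 2*(-33)*(37 - 169) = 12236 - 2*(-33)*(-132) = 12236 - 1*8712 = 12236 - 8712 = 3524)
-Z = -1*3524 = -3524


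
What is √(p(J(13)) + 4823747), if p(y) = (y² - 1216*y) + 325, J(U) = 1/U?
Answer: √815252361/13 ≈ 2196.4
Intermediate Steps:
p(y) = 325 + y² - 1216*y
√(p(J(13)) + 4823747) = √((325 + (1/13)² - 1216/13) + 4823747) = √((325 + (1/13)² - 1216*1/13) + 4823747) = √((325 + 1/169 - 1216/13) + 4823747) = √(39118/169 + 4823747) = √(815252361/169) = √815252361/13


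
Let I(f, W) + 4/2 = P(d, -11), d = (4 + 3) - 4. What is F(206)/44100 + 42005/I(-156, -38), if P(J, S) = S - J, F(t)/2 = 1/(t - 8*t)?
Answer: -333898795129/127184400 ≈ -2625.3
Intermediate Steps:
d = 3 (d = 7 - 4 = 3)
F(t) = -2/(7*t) (F(t) = 2/(t - 8*t) = 2/((-7*t)) = 2*(-1/(7*t)) = -2/(7*t))
I(f, W) = -16 (I(f, W) = -2 + (-11 - 1*3) = -2 + (-11 - 3) = -2 - 14 = -16)
F(206)/44100 + 42005/I(-156, -38) = -2/7/206/44100 + 42005/(-16) = -2/7*1/206*(1/44100) + 42005*(-1/16) = -1/721*1/44100 - 42005/16 = -1/31796100 - 42005/16 = -333898795129/127184400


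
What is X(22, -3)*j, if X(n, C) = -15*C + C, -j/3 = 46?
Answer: -5796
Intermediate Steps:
j = -138 (j = -3*46 = -138)
X(n, C) = -14*C
X(22, -3)*j = -14*(-3)*(-138) = 42*(-138) = -5796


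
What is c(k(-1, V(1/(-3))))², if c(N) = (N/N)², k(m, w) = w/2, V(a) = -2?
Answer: 1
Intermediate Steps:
k(m, w) = w/2 (k(m, w) = w*(½) = w/2)
c(N) = 1 (c(N) = 1² = 1)
c(k(-1, V(1/(-3))))² = 1² = 1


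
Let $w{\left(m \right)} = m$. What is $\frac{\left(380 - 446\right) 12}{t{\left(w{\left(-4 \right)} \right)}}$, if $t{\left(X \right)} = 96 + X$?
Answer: $- \frac{198}{23} \approx -8.6087$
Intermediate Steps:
$\frac{\left(380 - 446\right) 12}{t{\left(w{\left(-4 \right)} \right)}} = \frac{\left(380 - 446\right) 12}{96 - 4} = \frac{\left(-66\right) 12}{92} = \left(-792\right) \frac{1}{92} = - \frac{198}{23}$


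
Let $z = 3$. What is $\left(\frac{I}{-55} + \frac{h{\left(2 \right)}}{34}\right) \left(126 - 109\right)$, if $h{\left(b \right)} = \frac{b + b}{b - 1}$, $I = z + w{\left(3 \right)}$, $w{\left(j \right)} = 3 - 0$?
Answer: $\frac{8}{55} \approx 0.14545$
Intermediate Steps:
$w{\left(j \right)} = 3$ ($w{\left(j \right)} = 3 + 0 = 3$)
$I = 6$ ($I = 3 + 3 = 6$)
$h{\left(b \right)} = \frac{2 b}{-1 + b}$
$\left(\frac{I}{-55} + \frac{h{\left(2 \right)}}{34}\right) \left(126 - 109\right) = \left(\frac{6}{-55} + \frac{2 \cdot 2 \frac{1}{-1 + 2}}{34}\right) \left(126 - 109\right) = \left(6 \left(- \frac{1}{55}\right) + 2 \cdot 2 \cdot 1^{-1} \cdot \frac{1}{34}\right) 17 = \left(- \frac{6}{55} + 2 \cdot 2 \cdot 1 \cdot \frac{1}{34}\right) 17 = \left(- \frac{6}{55} + 4 \cdot \frac{1}{34}\right) 17 = \left(- \frac{6}{55} + \frac{2}{17}\right) 17 = \frac{8}{935} \cdot 17 = \frac{8}{55}$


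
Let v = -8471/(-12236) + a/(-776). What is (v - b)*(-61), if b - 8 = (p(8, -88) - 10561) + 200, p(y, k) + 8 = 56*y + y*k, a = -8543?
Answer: -1539044709479/2373784 ≈ -6.4835e+5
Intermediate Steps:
p(y, k) = -8 + 56*y + k*y (p(y, k) = -8 + (56*y + y*k) = -8 + (56*y + k*y) = -8 + 56*y + k*y)
v = 27776411/2373784 (v = -8471/(-12236) - 8543/(-776) = -8471*(-1/12236) - 8543*(-1/776) = 8471/12236 + 8543/776 = 27776411/2373784 ≈ 11.701)
b = -10617 (b = 8 + (((-8 + 56*8 - 88*8) - 10561) + 200) = 8 + (((-8 + 448 - 704) - 10561) + 200) = 8 + ((-264 - 10561) + 200) = 8 + (-10825 + 200) = 8 - 10625 = -10617)
(v - b)*(-61) = (27776411/2373784 - 1*(-10617))*(-61) = (27776411/2373784 + 10617)*(-61) = (25230241139/2373784)*(-61) = -1539044709479/2373784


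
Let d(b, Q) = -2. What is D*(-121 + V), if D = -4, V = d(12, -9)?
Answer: 492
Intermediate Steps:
V = -2
D*(-121 + V) = -4*(-121 - 2) = -4*(-123) = 492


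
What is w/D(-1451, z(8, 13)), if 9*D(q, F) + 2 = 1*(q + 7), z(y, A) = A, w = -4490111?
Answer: 13470333/482 ≈ 27947.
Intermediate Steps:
D(q, F) = 5/9 + q/9 (D(q, F) = -2/9 + (1*(q + 7))/9 = -2/9 + (1*(7 + q))/9 = -2/9 + (7 + q)/9 = -2/9 + (7/9 + q/9) = 5/9 + q/9)
w/D(-1451, z(8, 13)) = -4490111/(5/9 + (⅑)*(-1451)) = -4490111/(5/9 - 1451/9) = -4490111/(-482/3) = -4490111*(-3/482) = 13470333/482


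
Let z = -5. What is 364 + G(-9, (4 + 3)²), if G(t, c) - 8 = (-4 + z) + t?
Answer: 354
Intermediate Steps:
G(t, c) = -1 + t (G(t, c) = 8 + ((-4 - 5) + t) = 8 + (-9 + t) = -1 + t)
364 + G(-9, (4 + 3)²) = 364 + (-1 - 9) = 364 - 10 = 354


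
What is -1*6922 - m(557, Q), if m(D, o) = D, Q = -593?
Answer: -7479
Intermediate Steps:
-1*6922 - m(557, Q) = -1*6922 - 1*557 = -6922 - 557 = -7479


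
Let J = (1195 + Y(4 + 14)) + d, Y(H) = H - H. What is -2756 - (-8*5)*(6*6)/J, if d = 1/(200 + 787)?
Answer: -1624593508/589733 ≈ -2754.8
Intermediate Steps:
Y(H) = 0
d = 1/987 ≈ 0.0010132
J = 1179466/987 (J = (1195 + 0) + 1/987 = 1195 + 1/987 = 1179466/987 ≈ 1195.0)
-2756 - (-8*5)*(6*6)/J = -2756 - (-8*5)*(6*6)/1179466/987 = -2756 - (-40*36)*987/1179466 = -2756 - (-1440)*987/1179466 = -2756 - 1*(-710640/589733) = -2756 + 710640/589733 = -1624593508/589733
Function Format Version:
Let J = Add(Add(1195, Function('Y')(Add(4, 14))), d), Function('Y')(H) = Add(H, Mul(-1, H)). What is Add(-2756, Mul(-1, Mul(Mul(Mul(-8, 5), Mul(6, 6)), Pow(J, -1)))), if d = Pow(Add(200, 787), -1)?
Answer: Rational(-1624593508, 589733) ≈ -2754.8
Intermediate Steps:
Function('Y')(H) = 0
d = Rational(1, 987) (d = Pow(987, -1) = Rational(1, 987) ≈ 0.0010132)
J = Rational(1179466, 987) (J = Add(Add(1195, 0), Rational(1, 987)) = Add(1195, Rational(1, 987)) = Rational(1179466, 987) ≈ 1195.0)
Add(-2756, Mul(-1, Mul(Mul(Mul(-8, 5), Mul(6, 6)), Pow(J, -1)))) = Add(-2756, Mul(-1, Mul(Mul(Mul(-8, 5), Mul(6, 6)), Pow(Rational(1179466, 987), -1)))) = Add(-2756, Mul(-1, Mul(Mul(-40, 36), Rational(987, 1179466)))) = Add(-2756, Mul(-1, Mul(-1440, Rational(987, 1179466)))) = Add(-2756, Mul(-1, Rational(-710640, 589733))) = Add(-2756, Rational(710640, 589733)) = Rational(-1624593508, 589733)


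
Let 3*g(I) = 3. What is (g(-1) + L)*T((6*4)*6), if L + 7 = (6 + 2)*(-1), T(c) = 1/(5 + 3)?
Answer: -7/4 ≈ -1.7500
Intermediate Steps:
g(I) = 1 (g(I) = (1/3)*3 = 1)
T(c) = 1/8
L = -15 (L = -7 + (6 + 2)*(-1) = -7 + 8*(-1) = -7 - 8 = -15)
(g(-1) + L)*T((6*4)*6) = (1 - 15)*(1/8) = -14*1/8 = -7/4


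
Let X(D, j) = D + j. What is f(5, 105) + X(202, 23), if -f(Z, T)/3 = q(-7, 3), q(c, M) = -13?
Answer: 264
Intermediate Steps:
f(Z, T) = 39 (f(Z, T) = -3*(-13) = 39)
f(5, 105) + X(202, 23) = 39 + (202 + 23) = 39 + 225 = 264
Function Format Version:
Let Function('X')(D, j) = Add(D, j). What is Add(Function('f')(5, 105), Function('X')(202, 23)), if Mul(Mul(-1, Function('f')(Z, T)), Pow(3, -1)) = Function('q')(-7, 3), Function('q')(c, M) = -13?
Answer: 264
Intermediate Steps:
Function('f')(Z, T) = 39 (Function('f')(Z, T) = Mul(-3, -13) = 39)
Add(Function('f')(5, 105), Function('X')(202, 23)) = Add(39, Add(202, 23)) = Add(39, 225) = 264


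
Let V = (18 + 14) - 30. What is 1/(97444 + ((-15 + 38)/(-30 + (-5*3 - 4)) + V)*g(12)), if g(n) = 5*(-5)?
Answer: 49/4772881 ≈ 1.0266e-5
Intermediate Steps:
g(n) = -25
V = 2 (V = 32 - 30 = 2)
1/(97444 + ((-15 + 38)/(-30 + (-5*3 - 4)) + V)*g(12)) = 1/(97444 + ((-15 + 38)/(-30 + (-5*3 - 4)) + 2)*(-25)) = 1/(97444 + (23/(-30 + (-15 - 4)) + 2)*(-25)) = 1/(97444 + (23/(-30 - 19) + 2)*(-25)) = 1/(97444 + (23/(-49) + 2)*(-25)) = 1/(97444 + (23*(-1/49) + 2)*(-25)) = 1/(97444 + (-23/49 + 2)*(-25)) = 1/(97444 + (75/49)*(-25)) = 1/(97444 - 1875/49) = 1/(4772881/49) = 49/4772881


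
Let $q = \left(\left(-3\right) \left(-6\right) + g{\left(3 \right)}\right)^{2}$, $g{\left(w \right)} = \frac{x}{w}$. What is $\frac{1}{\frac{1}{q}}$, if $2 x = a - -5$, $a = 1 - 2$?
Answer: $\frac{3136}{9} \approx 348.44$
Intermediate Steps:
$a = -1$ ($a = 1 - 2 = -1$)
$x = 2$ ($x = \frac{-1 - -5}{2} = \frac{-1 + 5}{2} = \frac{1}{2} \cdot 4 = 2$)
$g{\left(w \right)} = \frac{2}{w}$
$q = \frac{3136}{9}$ ($q = \left(\left(-3\right) \left(-6\right) + \frac{2}{3}\right)^{2} = \left(18 + 2 \cdot \frac{1}{3}\right)^{2} = \left(18 + \frac{2}{3}\right)^{2} = \left(\frac{56}{3}\right)^{2} = \frac{3136}{9} \approx 348.44$)
$\frac{1}{\frac{1}{q}} = \frac{1}{\frac{1}{\frac{3136}{9}}} = \frac{1}{\frac{9}{3136}} = \frac{3136}{9}$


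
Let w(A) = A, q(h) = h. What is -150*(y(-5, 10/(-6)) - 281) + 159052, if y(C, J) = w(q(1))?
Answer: 201052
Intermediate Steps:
y(C, J) = 1
-150*(y(-5, 10/(-6)) - 281) + 159052 = -150*(1 - 281) + 159052 = -150*(-280) + 159052 = 42000 + 159052 = 201052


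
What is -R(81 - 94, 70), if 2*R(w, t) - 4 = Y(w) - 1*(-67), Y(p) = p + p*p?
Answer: -227/2 ≈ -113.50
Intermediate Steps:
Y(p) = p + p²
R(w, t) = 71/2 + w*(1 + w)/2 (R(w, t) = 2 + (w*(1 + w) - 1*(-67))/2 = 2 + (w*(1 + w) + 67)/2 = 2 + (67 + w*(1 + w))/2 = 2 + (67/2 + w*(1 + w)/2) = 71/2 + w*(1 + w)/2)
-R(81 - 94, 70) = -(71/2 + (81 - 94)*(1 + (81 - 94))/2) = -(71/2 + (½)*(-13)*(1 - 13)) = -(71/2 + (½)*(-13)*(-12)) = -(71/2 + 78) = -1*227/2 = -227/2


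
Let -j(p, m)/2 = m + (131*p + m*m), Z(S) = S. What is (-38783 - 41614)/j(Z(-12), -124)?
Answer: 8933/3040 ≈ 2.9385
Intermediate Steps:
j(p, m) = -262*p - 2*m - 2*m² (j(p, m) = -2*(m + (131*p + m*m)) = -2*(m + (131*p + m²)) = -2*(m + (m² + 131*p)) = -2*(m + m² + 131*p) = -262*p - 2*m - 2*m²)
(-38783 - 41614)/j(Z(-12), -124) = (-38783 - 41614)/(-262*(-12) - 2*(-124) - 2*(-124)²) = -80397/(3144 + 248 - 2*15376) = -80397/(3144 + 248 - 30752) = -80397/(-27360) = -80397*(-1/27360) = 8933/3040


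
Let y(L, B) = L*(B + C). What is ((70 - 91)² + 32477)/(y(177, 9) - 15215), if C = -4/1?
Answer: -16459/7165 ≈ -2.2971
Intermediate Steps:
C = -4 (C = 1*(-4) = -4)
y(L, B) = L*(-4 + B) (y(L, B) = L*(B - 4) = L*(-4 + B))
((70 - 91)² + 32477)/(y(177, 9) - 15215) = ((70 - 91)² + 32477)/(177*(-4 + 9) - 15215) = ((-21)² + 32477)/(177*5 - 15215) = (441 + 32477)/(885 - 15215) = 32918/(-14330) = 32918*(-1/14330) = -16459/7165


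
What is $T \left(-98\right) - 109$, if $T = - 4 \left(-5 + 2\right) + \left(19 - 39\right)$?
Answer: $675$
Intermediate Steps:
$T = -8$ ($T = \left(-4\right) \left(-3\right) - 20 = 12 - 20 = -8$)
$T \left(-98\right) - 109 = \left(-8\right) \left(-98\right) - 109 = 784 - 109 = 675$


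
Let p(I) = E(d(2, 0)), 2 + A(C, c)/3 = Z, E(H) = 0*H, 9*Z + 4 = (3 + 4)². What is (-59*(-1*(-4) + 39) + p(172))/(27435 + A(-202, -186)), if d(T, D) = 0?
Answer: -2537/27444 ≈ -0.092443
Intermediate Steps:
Z = 5 (Z = -4/9 + (3 + 4)²/9 = -4/9 + (⅑)*7² = -4/9 + (⅑)*49 = -4/9 + 49/9 = 5)
E(H) = 0
A(C, c) = 9 (A(C, c) = -6 + 3*5 = -6 + 15 = 9)
p(I) = 0
(-59*(-1*(-4) + 39) + p(172))/(27435 + A(-202, -186)) = (-59*(-1*(-4) + 39) + 0)/(27435 + 9) = (-59*(4 + 39) + 0)/27444 = (-59*43 + 0)*(1/27444) = (-2537 + 0)*(1/27444) = -2537*1/27444 = -2537/27444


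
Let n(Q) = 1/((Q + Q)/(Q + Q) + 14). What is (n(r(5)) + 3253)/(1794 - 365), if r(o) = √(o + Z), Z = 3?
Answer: 48796/21435 ≈ 2.2765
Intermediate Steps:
r(o) = √(3 + o) (r(o) = √(o + 3) = √(3 + o))
n(Q) = 1/15 (n(Q) = 1/((2*Q)/((2*Q)) + 14) = 1/((2*Q)*(1/(2*Q)) + 14) = 1/(1 + 14) = 1/15)
(n(r(5)) + 3253)/(1794 - 365) = (1/15 + 3253)/(1794 - 365) = (48796/15)/1429 = (48796/15)*(1/1429) = 48796/21435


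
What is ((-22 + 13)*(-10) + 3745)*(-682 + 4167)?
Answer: 13364975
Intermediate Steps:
((-22 + 13)*(-10) + 3745)*(-682 + 4167) = (-9*(-10) + 3745)*3485 = (90 + 3745)*3485 = 3835*3485 = 13364975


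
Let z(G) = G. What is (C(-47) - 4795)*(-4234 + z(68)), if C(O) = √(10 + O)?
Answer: 19975970 - 4166*I*√37 ≈ 1.9976e+7 - 25341.0*I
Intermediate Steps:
(C(-47) - 4795)*(-4234 + z(68)) = (√(10 - 47) - 4795)*(-4234 + 68) = (√(-37) - 4795)*(-4166) = (I*√37 - 4795)*(-4166) = (-4795 + I*√37)*(-4166) = 19975970 - 4166*I*√37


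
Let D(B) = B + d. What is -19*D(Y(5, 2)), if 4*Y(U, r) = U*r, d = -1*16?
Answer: 513/2 ≈ 256.50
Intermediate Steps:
d = -16
Y(U, r) = U*r/4 (Y(U, r) = (U*r)/4 = U*r/4)
D(B) = -16 + B (D(B) = B - 16 = -16 + B)
-19*D(Y(5, 2)) = -19*(-16 + (¼)*5*2) = -19*(-16 + 5/2) = -19*(-27/2) = 513/2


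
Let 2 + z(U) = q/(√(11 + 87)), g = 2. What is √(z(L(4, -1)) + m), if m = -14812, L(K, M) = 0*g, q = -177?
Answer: √(-2903544 - 2478*√2)/14 ≈ 121.79*I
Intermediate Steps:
L(K, M) = 0 (L(K, M) = 0*2 = 0)
z(U) = -2 - 177*√2/14 (z(U) = -2 - 177/√(11 + 87) = -2 - 177*√2/14)
√(z(L(4, -1)) + m) = √((-2 - 177*√2/14) - 14812) = √(-14814 - 177*√2/14)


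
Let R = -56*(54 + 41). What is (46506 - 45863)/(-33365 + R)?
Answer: -643/38685 ≈ -0.016621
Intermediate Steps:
R = -5320 (R = -56*95 = -5320)
(46506 - 45863)/(-33365 + R) = (46506 - 45863)/(-33365 - 5320) = 643/(-38685) = 643*(-1/38685) = -643/38685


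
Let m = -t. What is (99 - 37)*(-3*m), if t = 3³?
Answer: 5022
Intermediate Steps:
t = 27
m = -27 (m = -1*27 = -27)
(99 - 37)*(-3*m) = (99 - 37)*(-3*(-27)) = 62*81 = 5022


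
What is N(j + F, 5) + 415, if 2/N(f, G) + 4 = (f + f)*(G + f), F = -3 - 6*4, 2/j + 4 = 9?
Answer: 5940335/14314 ≈ 415.00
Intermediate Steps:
j = ⅖ (j = 2/(-4 + 9) = 2/5 = 2*(⅕) = ⅖ ≈ 0.40000)
F = -27 (F = -3 - 1*24 = -3 - 24 = -27)
N(f, G) = 2/(-4 + 2*f*(G + f)) (N(f, G) = 2/(-4 + (f + f)*(G + f)) = 2/(-4 + (2*f)*(G + f)) = 2/(-4 + 2*f*(G + f)))
N(j + F, 5) + 415 = 1/(-2 + (⅖ - 27)² + 5*(⅖ - 27)) + 415 = 1/(-2 + (-133/5)² + 5*(-133/5)) + 415 = 1/(-2 + 17689/25 - 133) + 415 = 1/(14314/25) + 415 = 25/14314 + 415 = 5940335/14314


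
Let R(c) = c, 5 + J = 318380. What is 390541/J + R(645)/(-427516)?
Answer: 166757174281/136110406500 ≈ 1.2252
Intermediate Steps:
J = 318375 (J = -5 + 318380 = 318375)
390541/J + R(645)/(-427516) = 390541/318375 + 645/(-427516) = 390541*(1/318375) + 645*(-1/427516) = 390541/318375 - 645/427516 = 166757174281/136110406500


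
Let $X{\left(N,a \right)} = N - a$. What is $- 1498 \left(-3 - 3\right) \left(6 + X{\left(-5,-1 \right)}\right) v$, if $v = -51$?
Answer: $-916776$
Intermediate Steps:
$- 1498 \left(-3 - 3\right) \left(6 + X{\left(-5,-1 \right)}\right) v = - 1498 \left(-3 - 3\right) \left(6 - 4\right) \left(-51\right) = - 1498 - 6 \left(6 + \left(-5 + 1\right)\right) \left(-51\right) = - 1498 - 6 \left(6 - 4\right) \left(-51\right) = - 1498 \left(-6\right) 2 \left(-51\right) = - 1498 \left(\left(-12\right) \left(-51\right)\right) = \left(-1498\right) 612 = -916776$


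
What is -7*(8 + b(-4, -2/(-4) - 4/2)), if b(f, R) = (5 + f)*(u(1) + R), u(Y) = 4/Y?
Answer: -147/2 ≈ -73.500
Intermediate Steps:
b(f, R) = (4 + R)*(5 + f) (b(f, R) = (5 + f)*(4/1 + R) = (5 + f)*(4*1 + R) = (5 + f)*(4 + R) = (4 + R)*(5 + f))
-7*(8 + b(-4, -2/(-4) - 4/2)) = -7*(8 + (20 + 4*(-4) + 5*(-2/(-4) - 4/2) + (-2/(-4) - 4/2)*(-4))) = -7*(8 + (20 - 16 + 5*(-2*(-¼) - 4*½) + (-2*(-¼) - 4*½)*(-4))) = -7*(8 + (20 - 16 + 5*(½ - 2) + (½ - 2)*(-4))) = -7*(8 + (20 - 16 + 5*(-3/2) - 3/2*(-4))) = -7*(8 + (20 - 16 - 15/2 + 6)) = -7*(8 + 5/2) = -7*21/2 = -147/2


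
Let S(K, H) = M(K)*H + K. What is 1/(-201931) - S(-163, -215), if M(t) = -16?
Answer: -661727888/201931 ≈ -3277.0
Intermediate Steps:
S(K, H) = K - 16*H (S(K, H) = -16*H + K = K - 16*H)
1/(-201931) - S(-163, -215) = 1/(-201931) - (-163 - 16*(-215)) = -1/201931 - (-163 + 3440) = -1/201931 - 1*3277 = -1/201931 - 3277 = -661727888/201931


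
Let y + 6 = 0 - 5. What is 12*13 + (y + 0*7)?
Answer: 145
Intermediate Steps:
y = -11 (y = -6 + (0 - 5) = -6 - 5 = -11)
12*13 + (y + 0*7) = 12*13 + (-11 + 0*7) = 156 + (-11 + 0) = 156 - 11 = 145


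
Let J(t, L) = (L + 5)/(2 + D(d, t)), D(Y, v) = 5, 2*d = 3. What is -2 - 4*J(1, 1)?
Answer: -38/7 ≈ -5.4286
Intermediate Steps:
d = 3/2 (d = (½)*3 = 3/2 ≈ 1.5000)
J(t, L) = 5/7 + L/7 (J(t, L) = (L + 5)/(2 + 5) = (5 + L)/7 = (5 + L)*(⅐) = 5/7 + L/7)
-2 - 4*J(1, 1) = -2 - 4*(5/7 + (⅐)*1) = -2 - 4*(5/7 + ⅐) = -2 - 4*6/7 = -2 - 24/7 = -38/7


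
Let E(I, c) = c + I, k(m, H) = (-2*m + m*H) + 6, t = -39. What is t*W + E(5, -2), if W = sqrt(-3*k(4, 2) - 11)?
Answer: 3 - 39*I*sqrt(29) ≈ 3.0 - 210.02*I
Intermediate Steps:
k(m, H) = 6 - 2*m + H*m (k(m, H) = (-2*m + H*m) + 6 = 6 - 2*m + H*m)
W = I*sqrt(29) (W = sqrt(-3*(6 - 2*4 + 2*4) - 11) = sqrt(-3*(6 - 8 + 8) - 11) = sqrt(-3*6 - 11) = sqrt(-18 - 11) = sqrt(-29) = I*sqrt(29) ≈ 5.3852*I)
E(I, c) = I + c
t*W + E(5, -2) = -39*I*sqrt(29) + (5 - 2) = -39*I*sqrt(29) + 3 = 3 - 39*I*sqrt(29)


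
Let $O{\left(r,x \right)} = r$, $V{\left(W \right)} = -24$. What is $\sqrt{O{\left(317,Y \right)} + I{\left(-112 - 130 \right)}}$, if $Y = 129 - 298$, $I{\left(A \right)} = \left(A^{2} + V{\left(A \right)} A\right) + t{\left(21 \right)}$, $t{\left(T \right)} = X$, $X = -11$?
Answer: $\sqrt{64678} \approx 254.32$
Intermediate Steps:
$t{\left(T \right)} = -11$
$I{\left(A \right)} = -11 + A^{2} - 24 A$ ($I{\left(A \right)} = \left(A^{2} - 24 A\right) - 11 = -11 + A^{2} - 24 A$)
$Y = -169$ ($Y = 129 - 298 = -169$)
$\sqrt{O{\left(317,Y \right)} + I{\left(-112 - 130 \right)}} = \sqrt{317 - \left(11 - \left(-112 - 130\right)^{2} + 24 \left(-112 - 130\right)\right)} = \sqrt{317 - \left(-5797 - 58564\right)} = \sqrt{317 + \left(-11 + 58564 + 5808\right)} = \sqrt{317 + 64361} = \sqrt{64678}$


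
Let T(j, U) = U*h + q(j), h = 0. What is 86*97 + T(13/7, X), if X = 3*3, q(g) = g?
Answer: 58407/7 ≈ 8343.9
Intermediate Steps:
X = 9
T(j, U) = j (T(j, U) = U*0 + j = 0 + j = j)
86*97 + T(13/7, X) = 86*97 + 13/7 = 8342 + 13*(⅐) = 8342 + 13/7 = 58407/7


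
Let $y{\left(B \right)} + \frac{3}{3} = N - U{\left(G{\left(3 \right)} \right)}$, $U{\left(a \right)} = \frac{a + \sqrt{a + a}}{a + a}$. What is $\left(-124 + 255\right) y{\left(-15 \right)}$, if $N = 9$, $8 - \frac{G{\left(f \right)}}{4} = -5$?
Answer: $\frac{1965}{2} - \frac{131 \sqrt{26}}{52} \approx 969.65$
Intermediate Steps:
$G{\left(f \right)} = 52$ ($G{\left(f \right)} = 32 - -20 = 32 + 20 = 52$)
$U{\left(a \right)} = \frac{a + \sqrt{2} \sqrt{a}}{2 a}$ ($U{\left(a \right)} = \frac{a + \sqrt{2 a}}{2 a} = \left(a + \sqrt{2} \sqrt{a}\right) \frac{1}{2 a} = \frac{a + \sqrt{2} \sqrt{a}}{2 a}$)
$y{\left(B \right)} = \frac{15}{2} - \frac{\sqrt{26}}{52}$ ($y{\left(B \right)} = -1 + \left(9 - \left(\frac{1}{2} + \frac{\sqrt{2}}{2 \cdot 2 \sqrt{13}}\right)\right) = -1 + \left(9 - \left(\frac{1}{2} + \frac{\sqrt{2} \frac{\sqrt{13}}{26}}{2}\right)\right) = -1 + \left(9 - \left(\frac{1}{2} + \frac{\sqrt{26}}{52}\right)\right) = -1 + \left(\frac{17}{2} - \frac{\sqrt{26}}{52}\right) = \frac{15}{2} - \frac{\sqrt{26}}{52}$)
$\left(-124 + 255\right) y{\left(-15 \right)} = \left(-124 + 255\right) \left(\frac{15}{2} - \frac{\sqrt{26}}{52}\right) = 131 \left(\frac{15}{2} - \frac{\sqrt{26}}{52}\right) = \frac{1965}{2} - \frac{131 \sqrt{26}}{52}$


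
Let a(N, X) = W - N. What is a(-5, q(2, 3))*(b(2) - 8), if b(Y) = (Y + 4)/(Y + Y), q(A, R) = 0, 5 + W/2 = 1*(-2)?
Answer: 117/2 ≈ 58.500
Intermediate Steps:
W = -14 (W = -10 + 2*(1*(-2)) = -10 + 2*(-2) = -10 - 4 = -14)
a(N, X) = -14 - N
b(Y) = (4 + Y)/(2*Y) (b(Y) = (4 + Y)/((2*Y)) = (4 + Y)*(1/(2*Y)) = (4 + Y)/(2*Y))
a(-5, q(2, 3))*(b(2) - 8) = (-14 - 1*(-5))*((½)*(4 + 2)/2 - 8) = (-14 + 5)*((½)*(½)*6 - 8) = -9*(3/2 - 8) = -9*(-13/2) = 117/2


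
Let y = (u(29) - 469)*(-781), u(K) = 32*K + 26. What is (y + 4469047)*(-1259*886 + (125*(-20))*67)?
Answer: -5247699799188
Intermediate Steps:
u(K) = 26 + 32*K
y = -378785 (y = ((26 + 32*29) - 469)*(-781) = ((26 + 928) - 469)*(-781) = (954 - 469)*(-781) = 485*(-781) = -378785)
(y + 4469047)*(-1259*886 + (125*(-20))*67) = (-378785 + 4469047)*(-1259*886 + (125*(-20))*67) = 4090262*(-1115474 - 2500*67) = 4090262*(-1115474 - 167500) = 4090262*(-1282974) = -5247699799188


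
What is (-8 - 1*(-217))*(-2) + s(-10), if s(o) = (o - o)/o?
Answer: -418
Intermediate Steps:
s(o) = 0 (s(o) = 0/o = 0)
(-8 - 1*(-217))*(-2) + s(-10) = (-8 - 1*(-217))*(-2) + 0 = (-8 + 217)*(-2) + 0 = 209*(-2) + 0 = -418 + 0 = -418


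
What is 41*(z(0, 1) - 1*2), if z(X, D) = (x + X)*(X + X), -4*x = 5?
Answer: -82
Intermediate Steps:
x = -5/4 (x = -¼*5 = -5/4 ≈ -1.2500)
z(X, D) = 2*X*(-5/4 + X) (z(X, D) = (-5/4 + X)*(X + X) = (-5/4 + X)*(2*X) = 2*X*(-5/4 + X))
41*(z(0, 1) - 1*2) = 41*((½)*0*(-5 + 4*0) - 1*2) = 41*((½)*0*(-5 + 0) - 2) = 41*((½)*0*(-5) - 2) = 41*(0 - 2) = 41*(-2) = -82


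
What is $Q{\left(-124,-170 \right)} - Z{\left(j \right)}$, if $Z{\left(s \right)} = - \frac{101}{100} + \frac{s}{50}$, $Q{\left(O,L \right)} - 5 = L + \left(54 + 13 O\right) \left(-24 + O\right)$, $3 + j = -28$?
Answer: $\frac{23042063}{100} \approx 2.3042 \cdot 10^{5}$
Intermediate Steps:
$j = -31$ ($j = -3 - 28 = -31$)
$Q{\left(O,L \right)} = 5 + L + \left(-24 + O\right) \left(54 + 13 O\right)$ ($Q{\left(O,L \right)} = 5 + \left(L + \left(54 + 13 O\right) \left(-24 + O\right)\right) = 5 + \left(L + \left(-24 + O\right) \left(54 + 13 O\right)\right) = 5 + L + \left(-24 + O\right) \left(54 + 13 O\right)$)
$Z{\left(s \right)} = - \frac{101}{100} + \frac{s}{50}$ ($Z{\left(s \right)} = \left(-101\right) \frac{1}{100} + s \frac{1}{50} = - \frac{101}{100} + \frac{s}{50}$)
$Q{\left(-124,-170 \right)} - Z{\left(j \right)} = \left(-1291 - 170 - -31992 + 13 \left(-124\right)^{2}\right) - \left(- \frac{101}{100} + \frac{1}{50} \left(-31\right)\right) = \left(-1291 - 170 + 31992 + 13 \cdot 15376\right) - \left(- \frac{101}{100} - \frac{31}{50}\right) = \left(-1291 - 170 + 31992 + 199888\right) - - \frac{163}{100} = 230419 + \frac{163}{100} = \frac{23042063}{100}$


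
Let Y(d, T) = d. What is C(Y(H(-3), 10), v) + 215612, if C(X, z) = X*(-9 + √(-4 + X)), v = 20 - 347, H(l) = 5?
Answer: 215572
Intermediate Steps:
v = -327
C(Y(H(-3), 10), v) + 215612 = 5*(-9 + √(-4 + 5)) + 215612 = 5*(-9 + √1) + 215612 = 5*(-9 + 1) + 215612 = 5*(-8) + 215612 = -40 + 215612 = 215572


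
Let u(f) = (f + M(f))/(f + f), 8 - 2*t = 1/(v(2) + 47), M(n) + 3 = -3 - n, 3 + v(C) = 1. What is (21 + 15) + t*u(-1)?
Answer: 1439/30 ≈ 47.967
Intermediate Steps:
v(C) = -2 (v(C) = -3 + 1 = -2)
M(n) = -6 - n (M(n) = -3 + (-3 - n) = -6 - n)
t = 359/90 (t = 4 - 1/(2*(-2 + 47)) = 4 - ½/45 = 4 - ½*1/45 = 4 - 1/90 = 359/90 ≈ 3.9889)
u(f) = -3/f (u(f) = (f + (-6 - f))/(f + f) = -6*1/(2*f) = -3/f)
(21 + 15) + t*u(-1) = (21 + 15) + 359*(-3/(-1))/90 = 36 + 359*(-3*(-1))/90 = 36 + (359/90)*3 = 36 + 359/30 = 1439/30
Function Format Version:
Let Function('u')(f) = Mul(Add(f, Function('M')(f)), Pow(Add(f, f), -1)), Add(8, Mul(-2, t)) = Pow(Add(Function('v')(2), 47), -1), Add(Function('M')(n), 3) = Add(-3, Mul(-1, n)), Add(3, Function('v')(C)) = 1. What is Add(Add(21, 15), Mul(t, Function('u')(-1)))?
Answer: Rational(1439, 30) ≈ 47.967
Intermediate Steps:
Function('v')(C) = -2 (Function('v')(C) = Add(-3, 1) = -2)
Function('M')(n) = Add(-6, Mul(-1, n)) (Function('M')(n) = Add(-3, Add(-3, Mul(-1, n))) = Add(-6, Mul(-1, n)))
t = Rational(359, 90) (t = Add(4, Mul(Rational(-1, 2), Pow(Add(-2, 47), -1))) = Add(4, Mul(Rational(-1, 2), Pow(45, -1))) = Add(4, Mul(Rational(-1, 2), Rational(1, 45))) = Add(4, Rational(-1, 90)) = Rational(359, 90) ≈ 3.9889)
Function('u')(f) = Mul(-3, Pow(f, -1)) (Function('u')(f) = Mul(Add(f, Add(-6, Mul(-1, f))), Pow(Add(f, f), -1)) = Mul(-6, Pow(Mul(2, f), -1)) = Mul(-6, Mul(Rational(1, 2), Pow(f, -1))) = Mul(-3, Pow(f, -1)))
Add(Add(21, 15), Mul(t, Function('u')(-1))) = Add(Add(21, 15), Mul(Rational(359, 90), Mul(-3, Pow(-1, -1)))) = Add(36, Mul(Rational(359, 90), Mul(-3, -1))) = Add(36, Mul(Rational(359, 90), 3)) = Add(36, Rational(359, 30)) = Rational(1439, 30)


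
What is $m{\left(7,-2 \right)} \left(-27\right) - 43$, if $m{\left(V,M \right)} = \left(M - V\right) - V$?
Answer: $389$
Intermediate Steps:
$m{\left(V,M \right)} = M - 2 V$
$m{\left(7,-2 \right)} \left(-27\right) - 43 = \left(-2 - 14\right) \left(-27\right) - 43 = \left(-16\right) \left(-27\right) - 43 = 432 - 43 = 389$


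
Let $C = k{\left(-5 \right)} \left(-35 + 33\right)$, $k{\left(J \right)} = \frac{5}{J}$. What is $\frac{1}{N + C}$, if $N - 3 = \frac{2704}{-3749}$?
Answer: $\frac{3749}{16041} \approx 0.23371$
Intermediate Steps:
$N = \frac{8543}{3749}$ ($N = 3 + \frac{2704}{-3749} = 3 + 2704 \left(- \frac{1}{3749}\right) = 3 - \frac{2704}{3749} = \frac{8543}{3749} \approx 2.2787$)
$C = 2$ ($C = \frac{5}{-5} \left(-35 + 33\right) = 5 \left(- \frac{1}{5}\right) \left(-2\right) = \left(-1\right) \left(-2\right) = 2$)
$\frac{1}{N + C} = \frac{1}{\frac{8543}{3749} + 2} = \frac{1}{\frac{16041}{3749}} = \frac{3749}{16041}$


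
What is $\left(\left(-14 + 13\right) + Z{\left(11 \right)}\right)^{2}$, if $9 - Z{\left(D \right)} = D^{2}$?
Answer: $12769$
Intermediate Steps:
$Z{\left(D \right)} = 9 - D^{2}$
$\left(\left(-14 + 13\right) + Z{\left(11 \right)}\right)^{2} = \left(\left(-14 + 13\right) + \left(9 - 11^{2}\right)\right)^{2} = \left(-1 + \left(9 - 121\right)\right)^{2} = \left(-1 - 112\right)^{2} = \left(-113\right)^{2} = 12769$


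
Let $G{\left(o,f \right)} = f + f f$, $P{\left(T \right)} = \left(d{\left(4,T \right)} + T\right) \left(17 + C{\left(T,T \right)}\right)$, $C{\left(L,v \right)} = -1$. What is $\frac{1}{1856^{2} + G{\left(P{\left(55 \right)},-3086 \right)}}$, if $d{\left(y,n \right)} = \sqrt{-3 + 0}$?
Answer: $\frac{1}{12965046} \approx 7.713 \cdot 10^{-8}$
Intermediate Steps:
$d{\left(y,n \right)} = i \sqrt{3}$ ($d{\left(y,n \right)} = \sqrt{-3} = i \sqrt{3}$)
$P{\left(T \right)} = 16 T + 16 i \sqrt{3}$ ($P{\left(T \right)} = \left(i \sqrt{3} + T\right) \left(17 - 1\right) = \left(T + i \sqrt{3}\right) 16 = 16 T + 16 i \sqrt{3}$)
$G{\left(o,f \right)} = f + f^{2}$
$\frac{1}{1856^{2} + G{\left(P{\left(55 \right)},-3086 \right)}} = \frac{1}{1856^{2} - 3086 \left(1 - 3086\right)} = \frac{1}{3444736 - -9520310} = \frac{1}{3444736 + 9520310} = \frac{1}{12965046}$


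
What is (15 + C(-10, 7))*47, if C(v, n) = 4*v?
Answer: -1175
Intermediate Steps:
(15 + C(-10, 7))*47 = (15 + 4*(-10))*47 = (15 - 40)*47 = -25*47 = -1175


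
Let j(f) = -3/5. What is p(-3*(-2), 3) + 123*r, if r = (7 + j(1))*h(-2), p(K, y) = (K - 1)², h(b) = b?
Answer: -7747/5 ≈ -1549.4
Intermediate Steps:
j(f) = -⅗ (j(f) = -3*⅕ = -⅗)
p(K, y) = (-1 + K)²
r = -64/5 (r = (7 - ⅗)*(-2) = (32/5)*(-2) = -64/5 ≈ -12.800)
p(-3*(-2), 3) + 123*r = (-1 - 3*(-2))² + 123*(-64/5) = (-1 + 6)² - 7872/5 = 5² - 7872/5 = 25 - 7872/5 = -7747/5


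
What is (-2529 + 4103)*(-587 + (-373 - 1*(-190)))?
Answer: -1211980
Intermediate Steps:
(-2529 + 4103)*(-587 + (-373 - 1*(-190))) = 1574*(-587 + (-373 + 190)) = 1574*(-587 - 183) = 1574*(-770) = -1211980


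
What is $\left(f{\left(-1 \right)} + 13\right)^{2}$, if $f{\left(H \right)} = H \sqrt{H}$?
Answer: $\left(13 - i\right)^{2} \approx 168.0 - 26.0 i$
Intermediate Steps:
$f{\left(H \right)} = H^{\frac{3}{2}}$
$\left(f{\left(-1 \right)} + 13\right)^{2} = \left(\left(-1\right)^{\frac{3}{2}} + 13\right)^{2} = \left(- i + 13\right)^{2} = \left(13 - i\right)^{2}$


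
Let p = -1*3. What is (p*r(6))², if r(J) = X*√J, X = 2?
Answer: 216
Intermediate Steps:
r(J) = 2*√J
p = -3
(p*r(6))² = (-6*√6)² = 216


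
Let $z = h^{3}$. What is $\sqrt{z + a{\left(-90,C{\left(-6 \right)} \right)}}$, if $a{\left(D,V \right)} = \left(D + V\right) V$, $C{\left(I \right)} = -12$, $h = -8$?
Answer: $2 \sqrt{178} \approx 26.683$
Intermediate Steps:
$z = -512$ ($z = \left(-8\right)^{3} = -512$)
$a{\left(D,V \right)} = V \left(D + V\right)$
$\sqrt{z + a{\left(-90,C{\left(-6 \right)} \right)}} = \sqrt{-512 - 12 \left(-90 - 12\right)} = \sqrt{-512 - -1224} = \sqrt{-512 + 1224} = \sqrt{712} = 2 \sqrt{178}$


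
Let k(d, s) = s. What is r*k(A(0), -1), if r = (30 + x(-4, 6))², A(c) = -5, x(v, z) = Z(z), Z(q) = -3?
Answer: -729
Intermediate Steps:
x(v, z) = -3
r = 729 (r = (30 - 3)² = 27² = 729)
r*k(A(0), -1) = 729*(-1) = -729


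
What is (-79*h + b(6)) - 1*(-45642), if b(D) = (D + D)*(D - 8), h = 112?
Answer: 36770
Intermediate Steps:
b(D) = 2*D*(-8 + D) (b(D) = (2*D)*(-8 + D) = 2*D*(-8 + D))
(-79*h + b(6)) - 1*(-45642) = (-79*112 + 2*6*(-8 + 6)) - 1*(-45642) = (-8848 + 2*6*(-2)) + 45642 = (-8848 - 24) + 45642 = -8872 + 45642 = 36770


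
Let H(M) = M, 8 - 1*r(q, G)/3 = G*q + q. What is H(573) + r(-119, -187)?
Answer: -65805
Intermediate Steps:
r(q, G) = 24 - 3*q - 3*G*q (r(q, G) = 24 - 3*(G*q + q) = 24 - 3*(q + G*q) = 24 + (-3*q - 3*G*q) = 24 - 3*q - 3*G*q)
H(573) + r(-119, -187) = 573 + (24 - 3*(-119) - 3*(-187)*(-119)) = 573 + (24 + 357 - 66759) = 573 - 66378 = -65805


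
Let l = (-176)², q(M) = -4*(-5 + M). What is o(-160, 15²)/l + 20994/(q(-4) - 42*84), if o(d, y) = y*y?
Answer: -39460637/9014016 ≈ -4.3777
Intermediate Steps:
q(M) = 20 - 4*M
o(d, y) = y²
l = 30976
o(-160, 15²)/l + 20994/(q(-4) - 42*84) = (15²)²/30976 + 20994/((20 - 4*(-4)) - 42*84) = 225²*(1/30976) + 20994/((20 + 16) - 3528) = 50625*(1/30976) + 20994/(36 - 3528) = 50625/30976 + 20994/(-3492) = 50625/30976 + 20994*(-1/3492) = 50625/30976 - 3499/582 = -39460637/9014016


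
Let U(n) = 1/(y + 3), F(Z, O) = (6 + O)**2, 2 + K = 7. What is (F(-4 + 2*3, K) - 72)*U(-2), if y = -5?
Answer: -49/2 ≈ -24.500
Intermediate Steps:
K = 5 (K = -2 + 7 = 5)
U(n) = -1/2 (U(n) = 1/(-5 + 3) = 1/(-2) = -1/2)
(F(-4 + 2*3, K) - 72)*U(-2) = ((6 + 5)**2 - 72)*(-1/2) = (11**2 - 72)*(-1/2) = (121 - 72)*(-1/2) = 49*(-1/2) = -49/2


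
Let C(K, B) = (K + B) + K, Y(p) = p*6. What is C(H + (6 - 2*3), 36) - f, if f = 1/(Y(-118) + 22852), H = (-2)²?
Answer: 974335/22144 ≈ 44.000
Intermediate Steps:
Y(p) = 6*p
H = 4
f = 1/22144 (f = 1/(6*(-118) + 22852) = 1/(-708 + 22852) = 1/22144 ≈ 4.5159e-5)
C(K, B) = B + 2*K (C(K, B) = (B + K) + K = B + 2*K)
C(H + (6 - 2*3), 36) - f = (36 + 2*(4 + (6 - 2*3))) - 1*1/22144 = (36 + 2*(4 + (6 - 6))) - 1/22144 = (36 + 2*(4 + 0)) - 1/22144 = (36 + 2*4) - 1/22144 = (36 + 8) - 1/22144 = 44 - 1/22144 = 974335/22144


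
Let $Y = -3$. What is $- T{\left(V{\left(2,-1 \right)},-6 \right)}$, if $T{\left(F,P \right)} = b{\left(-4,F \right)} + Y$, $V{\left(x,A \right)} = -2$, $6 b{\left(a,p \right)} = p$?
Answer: $\frac{10}{3} \approx 3.3333$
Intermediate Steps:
$b{\left(a,p \right)} = \frac{p}{6}$
$T{\left(F,P \right)} = -3 + \frac{F}{6}$ ($T{\left(F,P \right)} = \frac{F}{6} - 3 = -3 + \frac{F}{6}$)
$- T{\left(V{\left(2,-1 \right)},-6 \right)} = - (-3 + \frac{1}{6} \left(-2\right)) = - (-3 - \frac{1}{3}) = \left(-1\right) \left(- \frac{10}{3}\right) = \frac{10}{3}$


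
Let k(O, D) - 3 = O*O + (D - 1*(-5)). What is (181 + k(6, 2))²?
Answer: 51529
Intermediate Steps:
k(O, D) = 8 + D + O² (k(O, D) = 3 + (O*O + (D - 1*(-5))) = 3 + (O² + (D + 5)) = 3 + (O² + (5 + D)) = 3 + (5 + D + O²) = 8 + D + O²)
(181 + k(6, 2))² = (181 + (8 + 2 + 6²))² = (181 + (8 + 2 + 36))² = (181 + 46)² = 227² = 51529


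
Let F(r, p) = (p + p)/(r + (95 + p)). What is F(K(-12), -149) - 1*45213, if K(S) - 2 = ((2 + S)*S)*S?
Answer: -33728749/746 ≈ -45213.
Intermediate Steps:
K(S) = 2 + S²*(2 + S) (K(S) = 2 + ((2 + S)*S)*S = 2 + (S*(2 + S))*S = 2 + S²*(2 + S))
F(r, p) = 2*p/(95 + p + r) (F(r, p) = (2*p)/(95 + p + r) = 2*p/(95 + p + r))
F(K(-12), -149) - 1*45213 = 2*(-149)/(95 - 149 + (2 + (-12)³ + 2*(-12)²)) - 1*45213 = 2*(-149)/(95 - 149 + (2 - 1728 + 2*144)) - 45213 = 2*(-149)/(95 - 149 + (2 - 1728 + 288)) - 45213 = 2*(-149)/(95 - 149 - 1438) - 45213 = 2*(-149)/(-1492) - 45213 = 2*(-149)*(-1/1492) - 45213 = 149/746 - 45213 = -33728749/746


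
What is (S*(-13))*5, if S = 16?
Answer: -1040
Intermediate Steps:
(S*(-13))*5 = (16*(-13))*5 = -208*5 = -1040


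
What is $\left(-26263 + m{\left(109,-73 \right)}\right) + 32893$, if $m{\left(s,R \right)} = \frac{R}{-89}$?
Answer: $\frac{590143}{89} \approx 6630.8$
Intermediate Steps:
$m{\left(s,R \right)} = - \frac{R}{89}$ ($m{\left(s,R \right)} = R \left(- \frac{1}{89}\right) = - \frac{R}{89}$)
$\left(-26263 + m{\left(109,-73 \right)}\right) + 32893 = \left(-26263 - - \frac{73}{89}\right) + 32893 = \left(-26263 + \frac{73}{89}\right) + 32893 = - \frac{2337334}{89} + 32893 = \frac{590143}{89}$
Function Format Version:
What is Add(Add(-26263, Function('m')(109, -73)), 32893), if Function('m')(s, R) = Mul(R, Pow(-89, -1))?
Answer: Rational(590143, 89) ≈ 6630.8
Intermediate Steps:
Function('m')(s, R) = Mul(Rational(-1, 89), R) (Function('m')(s, R) = Mul(R, Rational(-1, 89)) = Mul(Rational(-1, 89), R))
Add(Add(-26263, Function('m')(109, -73)), 32893) = Add(Add(-26263, Mul(Rational(-1, 89), -73)), 32893) = Add(Add(-26263, Rational(73, 89)), 32893) = Add(Rational(-2337334, 89), 32893) = Rational(590143, 89)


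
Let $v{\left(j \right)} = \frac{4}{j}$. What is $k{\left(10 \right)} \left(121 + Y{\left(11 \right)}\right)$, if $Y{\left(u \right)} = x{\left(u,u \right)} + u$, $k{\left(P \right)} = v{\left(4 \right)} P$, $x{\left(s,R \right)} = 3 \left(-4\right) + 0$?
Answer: $1200$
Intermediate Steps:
$x{\left(s,R \right)} = -12$ ($x{\left(s,R \right)} = -12 + 0 = -12$)
$k{\left(P \right)} = P$ ($k{\left(P \right)} = \frac{4}{4} P = 4 \cdot \frac{1}{4} P = 1 P = P$)
$Y{\left(u \right)} = -12 + u$
$k{\left(10 \right)} \left(121 + Y{\left(11 \right)}\right) = 10 \left(121 + \left(-12 + 11\right)\right) = 10 \left(121 - 1\right) = 10 \cdot 120 = 1200$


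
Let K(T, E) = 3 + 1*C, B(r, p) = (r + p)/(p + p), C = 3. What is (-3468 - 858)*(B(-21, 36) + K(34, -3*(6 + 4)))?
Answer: -107429/4 ≈ -26857.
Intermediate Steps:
B(r, p) = (p + r)/(2*p) (B(r, p) = (p + r)/((2*p)) = (p + r)*(1/(2*p)) = (p + r)/(2*p))
K(T, E) = 6 (K(T, E) = 3 + 1*3 = 3 + 3 = 6)
(-3468 - 858)*(B(-21, 36) + K(34, -3*(6 + 4))) = (-3468 - 858)*((½)*(36 - 21)/36 + 6) = -4326*((½)*(1/36)*15 + 6) = -4326*(5/24 + 6) = -4326*149/24 = -107429/4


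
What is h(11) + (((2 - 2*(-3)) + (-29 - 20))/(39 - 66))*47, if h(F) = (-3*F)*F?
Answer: -7874/27 ≈ -291.63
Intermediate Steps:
h(F) = -3*F²
h(11) + (((2 - 2*(-3)) + (-29 - 20))/(39 - 66))*47 = -3*11² + (((2 - 2*(-3)) + (-29 - 20))/(39 - 66))*47 = -3*121 + (((2 + 6) - 49)/(-27))*47 = -363 + ((8 - 49)*(-1/27))*47 = -363 - 41*(-1/27)*47 = -363 + (41/27)*47 = -363 + 1927/27 = -7874/27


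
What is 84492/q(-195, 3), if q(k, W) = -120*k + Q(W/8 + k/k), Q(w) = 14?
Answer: 42246/11707 ≈ 3.6086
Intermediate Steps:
q(k, W) = 14 - 120*k (q(k, W) = -120*k + 14 = 14 - 120*k)
84492/q(-195, 3) = 84492/(14 - 120*(-195)) = 84492/(14 + 23400) = 84492/23414 = 84492*(1/23414) = 42246/11707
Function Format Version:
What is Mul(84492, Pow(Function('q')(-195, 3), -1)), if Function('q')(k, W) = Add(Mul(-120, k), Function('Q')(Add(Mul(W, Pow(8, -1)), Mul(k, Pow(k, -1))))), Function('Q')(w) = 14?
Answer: Rational(42246, 11707) ≈ 3.6086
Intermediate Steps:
Function('q')(k, W) = Add(14, Mul(-120, k)) (Function('q')(k, W) = Add(Mul(-120, k), 14) = Add(14, Mul(-120, k)))
Mul(84492, Pow(Function('q')(-195, 3), -1)) = Mul(84492, Pow(Add(14, Mul(-120, -195)), -1)) = Mul(84492, Pow(Add(14, 23400), -1)) = Mul(84492, Pow(23414, -1)) = Mul(84492, Rational(1, 23414)) = Rational(42246, 11707)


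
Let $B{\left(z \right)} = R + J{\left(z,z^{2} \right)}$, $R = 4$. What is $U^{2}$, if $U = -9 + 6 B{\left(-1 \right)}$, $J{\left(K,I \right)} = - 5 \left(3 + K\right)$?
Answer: $2025$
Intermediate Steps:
$J{\left(K,I \right)} = -15 - 5 K$
$B{\left(z \right)} = -11 - 5 z$ ($B{\left(z \right)} = 4 - \left(15 + 5 z\right) = -11 - 5 z$)
$U = -45$ ($U = -9 + 6 \left(-11 - -5\right) = -9 + 6 \left(-11 + 5\right) = -9 + 6 \left(-6\right) = -9 - 36 = -45$)
$U^{2} = \left(-45\right)^{2} = 2025$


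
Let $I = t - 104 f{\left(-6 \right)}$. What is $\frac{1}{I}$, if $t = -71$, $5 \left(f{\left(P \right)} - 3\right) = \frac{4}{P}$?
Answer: $- \frac{15}{5537} \approx -0.002709$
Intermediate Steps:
$f{\left(P \right)} = 3 + \frac{4}{5 P}$ ($f{\left(P \right)} = 3 + \frac{4 \frac{1}{P}}{5} = 3 + \frac{4}{5 P}$)
$I = - \frac{5537}{15}$ ($I = -71 - 104 \left(3 + \frac{4}{5 \left(-6\right)}\right) = -71 - 104 \left(3 + \frac{4}{5} \left(- \frac{1}{6}\right)\right) = -71 - 104 \left(3 - \frac{2}{15}\right) = -71 - \frac{4472}{15} = - \frac{5537}{15} \approx -369.13$)
$\frac{1}{I} = \frac{1}{- \frac{5537}{15}} = - \frac{15}{5537}$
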